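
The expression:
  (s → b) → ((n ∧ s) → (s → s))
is always true.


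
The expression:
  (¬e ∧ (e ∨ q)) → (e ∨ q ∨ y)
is always true.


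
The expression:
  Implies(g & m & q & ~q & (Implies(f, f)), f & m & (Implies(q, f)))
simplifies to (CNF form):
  True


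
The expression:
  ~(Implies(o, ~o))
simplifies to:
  o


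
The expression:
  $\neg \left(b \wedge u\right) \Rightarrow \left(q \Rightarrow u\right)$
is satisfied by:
  {u: True, q: False}
  {q: False, u: False}
  {q: True, u: True}


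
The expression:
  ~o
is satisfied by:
  {o: False}


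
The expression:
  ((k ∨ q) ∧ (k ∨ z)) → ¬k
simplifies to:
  ¬k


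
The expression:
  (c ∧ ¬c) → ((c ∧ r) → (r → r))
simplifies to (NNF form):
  True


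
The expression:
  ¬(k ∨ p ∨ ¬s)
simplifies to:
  s ∧ ¬k ∧ ¬p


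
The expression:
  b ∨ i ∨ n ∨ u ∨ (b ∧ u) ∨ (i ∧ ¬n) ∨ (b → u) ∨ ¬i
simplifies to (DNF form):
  True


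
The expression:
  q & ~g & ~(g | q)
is never true.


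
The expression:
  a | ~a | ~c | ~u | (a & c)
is always true.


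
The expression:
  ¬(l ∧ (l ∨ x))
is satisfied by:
  {l: False}


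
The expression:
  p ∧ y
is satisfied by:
  {p: True, y: True}


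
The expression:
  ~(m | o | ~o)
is never true.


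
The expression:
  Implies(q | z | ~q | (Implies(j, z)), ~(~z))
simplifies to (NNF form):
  z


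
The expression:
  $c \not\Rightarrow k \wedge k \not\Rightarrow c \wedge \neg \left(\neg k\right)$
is never true.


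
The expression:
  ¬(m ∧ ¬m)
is always true.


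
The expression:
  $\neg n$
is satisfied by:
  {n: False}


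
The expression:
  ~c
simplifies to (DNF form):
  ~c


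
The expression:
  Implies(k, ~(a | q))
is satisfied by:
  {a: False, k: False, q: False}
  {q: True, a: False, k: False}
  {a: True, q: False, k: False}
  {q: True, a: True, k: False}
  {k: True, q: False, a: False}


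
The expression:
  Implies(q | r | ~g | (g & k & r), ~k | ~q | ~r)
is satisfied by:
  {k: False, q: False, r: False}
  {r: True, k: False, q: False}
  {q: True, k: False, r: False}
  {r: True, q: True, k: False}
  {k: True, r: False, q: False}
  {r: True, k: True, q: False}
  {q: True, k: True, r: False}


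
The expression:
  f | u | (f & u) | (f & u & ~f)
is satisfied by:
  {u: True, f: True}
  {u: True, f: False}
  {f: True, u: False}


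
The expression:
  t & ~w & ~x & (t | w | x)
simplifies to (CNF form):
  t & ~w & ~x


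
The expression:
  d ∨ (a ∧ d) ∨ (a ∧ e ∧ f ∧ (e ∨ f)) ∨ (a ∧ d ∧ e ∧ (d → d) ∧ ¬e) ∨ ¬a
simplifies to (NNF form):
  d ∨ (e ∧ f) ∨ ¬a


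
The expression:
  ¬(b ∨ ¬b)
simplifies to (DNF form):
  False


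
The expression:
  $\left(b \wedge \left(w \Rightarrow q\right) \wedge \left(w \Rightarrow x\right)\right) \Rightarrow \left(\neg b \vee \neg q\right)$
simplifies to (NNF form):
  $\left(w \wedge \neg x\right) \vee \neg b \vee \neg q$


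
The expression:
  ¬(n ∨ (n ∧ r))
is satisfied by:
  {n: False}


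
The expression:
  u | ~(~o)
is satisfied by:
  {o: True, u: True}
  {o: True, u: False}
  {u: True, o: False}


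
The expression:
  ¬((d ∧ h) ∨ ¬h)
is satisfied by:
  {h: True, d: False}


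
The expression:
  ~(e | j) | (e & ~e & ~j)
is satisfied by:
  {e: False, j: False}


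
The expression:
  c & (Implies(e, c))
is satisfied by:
  {c: True}


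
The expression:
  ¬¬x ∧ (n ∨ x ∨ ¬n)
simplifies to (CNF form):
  x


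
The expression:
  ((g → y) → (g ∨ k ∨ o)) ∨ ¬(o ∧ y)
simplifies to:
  True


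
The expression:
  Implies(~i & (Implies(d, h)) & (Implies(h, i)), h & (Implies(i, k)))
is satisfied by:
  {i: True, d: True, h: True}
  {i: True, d: True, h: False}
  {i: True, h: True, d: False}
  {i: True, h: False, d: False}
  {d: True, h: True, i: False}
  {d: True, h: False, i: False}
  {h: True, d: False, i: False}


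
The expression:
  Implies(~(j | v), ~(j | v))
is always true.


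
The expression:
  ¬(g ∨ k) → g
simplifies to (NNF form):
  g ∨ k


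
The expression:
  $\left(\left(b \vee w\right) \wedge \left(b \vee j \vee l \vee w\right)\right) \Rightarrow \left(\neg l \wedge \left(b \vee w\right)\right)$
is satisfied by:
  {w: False, l: False, b: False}
  {b: True, w: False, l: False}
  {w: True, b: False, l: False}
  {b: True, w: True, l: False}
  {l: True, b: False, w: False}


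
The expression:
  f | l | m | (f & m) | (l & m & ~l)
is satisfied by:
  {m: True, l: True, f: True}
  {m: True, l: True, f: False}
  {m: True, f: True, l: False}
  {m: True, f: False, l: False}
  {l: True, f: True, m: False}
  {l: True, f: False, m: False}
  {f: True, l: False, m: False}


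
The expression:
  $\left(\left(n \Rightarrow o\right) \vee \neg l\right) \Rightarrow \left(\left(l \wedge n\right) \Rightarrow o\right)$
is always true.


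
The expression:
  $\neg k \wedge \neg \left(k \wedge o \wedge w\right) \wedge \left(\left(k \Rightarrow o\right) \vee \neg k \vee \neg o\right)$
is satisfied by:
  {k: False}


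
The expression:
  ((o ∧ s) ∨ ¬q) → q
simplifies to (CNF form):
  q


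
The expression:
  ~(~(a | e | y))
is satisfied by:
  {a: True, y: True, e: True}
  {a: True, y: True, e: False}
  {a: True, e: True, y: False}
  {a: True, e: False, y: False}
  {y: True, e: True, a: False}
  {y: True, e: False, a: False}
  {e: True, y: False, a: False}


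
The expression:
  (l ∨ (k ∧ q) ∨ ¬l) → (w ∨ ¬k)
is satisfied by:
  {w: True, k: False}
  {k: False, w: False}
  {k: True, w: True}


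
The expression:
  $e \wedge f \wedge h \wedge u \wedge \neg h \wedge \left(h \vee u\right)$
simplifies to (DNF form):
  $\text{False}$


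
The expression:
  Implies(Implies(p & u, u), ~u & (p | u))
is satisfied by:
  {p: True, u: False}


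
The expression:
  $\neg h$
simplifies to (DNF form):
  $\neg h$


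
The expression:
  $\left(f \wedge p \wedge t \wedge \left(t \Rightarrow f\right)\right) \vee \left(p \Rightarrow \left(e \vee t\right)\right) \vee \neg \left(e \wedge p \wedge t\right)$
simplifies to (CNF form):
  $\text{True}$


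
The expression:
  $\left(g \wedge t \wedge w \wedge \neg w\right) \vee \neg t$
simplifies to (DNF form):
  $\neg t$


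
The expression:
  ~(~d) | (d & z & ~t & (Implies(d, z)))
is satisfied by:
  {d: True}


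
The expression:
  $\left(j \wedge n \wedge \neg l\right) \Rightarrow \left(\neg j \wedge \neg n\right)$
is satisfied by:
  {l: True, n: False, j: False}
  {l: False, n: False, j: False}
  {j: True, l: True, n: False}
  {j: True, l: False, n: False}
  {n: True, l: True, j: False}
  {n: True, l: False, j: False}
  {n: True, j: True, l: True}


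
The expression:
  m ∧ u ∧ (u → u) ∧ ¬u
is never true.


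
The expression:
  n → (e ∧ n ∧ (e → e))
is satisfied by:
  {e: True, n: False}
  {n: False, e: False}
  {n: True, e: True}


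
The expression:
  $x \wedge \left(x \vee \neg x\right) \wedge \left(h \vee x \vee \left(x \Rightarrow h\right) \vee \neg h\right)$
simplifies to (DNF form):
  $x$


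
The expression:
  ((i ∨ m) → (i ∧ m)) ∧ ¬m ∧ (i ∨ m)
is never true.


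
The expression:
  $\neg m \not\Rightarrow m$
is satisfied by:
  {m: False}


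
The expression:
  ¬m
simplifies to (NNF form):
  ¬m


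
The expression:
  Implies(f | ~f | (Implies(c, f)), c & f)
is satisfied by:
  {c: True, f: True}


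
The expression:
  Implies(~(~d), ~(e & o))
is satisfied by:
  {e: False, o: False, d: False}
  {d: True, e: False, o: False}
  {o: True, e: False, d: False}
  {d: True, o: True, e: False}
  {e: True, d: False, o: False}
  {d: True, e: True, o: False}
  {o: True, e: True, d: False}


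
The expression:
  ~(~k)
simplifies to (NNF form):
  k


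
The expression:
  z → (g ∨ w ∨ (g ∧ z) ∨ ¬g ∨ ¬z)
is always true.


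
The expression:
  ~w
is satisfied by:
  {w: False}


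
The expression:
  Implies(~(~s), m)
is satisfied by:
  {m: True, s: False}
  {s: False, m: False}
  {s: True, m: True}


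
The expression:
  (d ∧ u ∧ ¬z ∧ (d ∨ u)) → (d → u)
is always true.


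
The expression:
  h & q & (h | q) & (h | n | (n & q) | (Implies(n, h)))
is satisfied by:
  {h: True, q: True}


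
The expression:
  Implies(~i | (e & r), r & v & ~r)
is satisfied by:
  {i: True, e: False, r: False}
  {i: True, r: True, e: False}
  {i: True, e: True, r: False}


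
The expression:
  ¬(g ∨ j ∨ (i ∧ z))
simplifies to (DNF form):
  (¬g ∧ ¬i ∧ ¬j) ∨ (¬g ∧ ¬j ∧ ¬z)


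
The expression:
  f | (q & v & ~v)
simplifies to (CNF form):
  f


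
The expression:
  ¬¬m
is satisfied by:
  {m: True}


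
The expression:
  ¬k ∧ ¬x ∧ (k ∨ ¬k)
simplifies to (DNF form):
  ¬k ∧ ¬x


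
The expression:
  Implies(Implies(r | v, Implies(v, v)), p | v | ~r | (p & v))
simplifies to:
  p | v | ~r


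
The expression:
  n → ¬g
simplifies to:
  ¬g ∨ ¬n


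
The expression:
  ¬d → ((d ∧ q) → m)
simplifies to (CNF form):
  True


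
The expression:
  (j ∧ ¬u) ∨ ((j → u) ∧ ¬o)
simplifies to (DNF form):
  (j ∧ ¬u) ∨ ¬o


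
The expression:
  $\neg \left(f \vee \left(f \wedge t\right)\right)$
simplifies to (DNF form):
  $\neg f$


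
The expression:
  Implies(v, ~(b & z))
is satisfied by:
  {v: False, z: False, b: False}
  {b: True, v: False, z: False}
  {z: True, v: False, b: False}
  {b: True, z: True, v: False}
  {v: True, b: False, z: False}
  {b: True, v: True, z: False}
  {z: True, v: True, b: False}


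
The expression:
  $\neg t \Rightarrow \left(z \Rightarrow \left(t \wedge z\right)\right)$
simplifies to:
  $t \vee \neg z$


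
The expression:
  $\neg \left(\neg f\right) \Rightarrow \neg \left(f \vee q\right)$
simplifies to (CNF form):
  $\neg f$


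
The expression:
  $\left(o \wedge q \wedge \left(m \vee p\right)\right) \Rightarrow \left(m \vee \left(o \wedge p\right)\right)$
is always true.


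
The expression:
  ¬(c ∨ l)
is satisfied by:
  {l: False, c: False}


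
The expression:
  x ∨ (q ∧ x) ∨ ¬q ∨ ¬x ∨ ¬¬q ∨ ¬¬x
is always true.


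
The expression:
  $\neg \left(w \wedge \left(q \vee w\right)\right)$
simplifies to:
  $\neg w$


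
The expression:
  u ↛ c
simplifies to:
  u ∧ ¬c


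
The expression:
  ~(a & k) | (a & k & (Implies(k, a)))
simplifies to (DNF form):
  True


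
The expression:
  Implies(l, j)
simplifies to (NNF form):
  j | ~l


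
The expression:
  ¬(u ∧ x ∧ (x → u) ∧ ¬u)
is always true.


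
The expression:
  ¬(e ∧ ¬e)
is always true.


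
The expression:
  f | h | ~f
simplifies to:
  True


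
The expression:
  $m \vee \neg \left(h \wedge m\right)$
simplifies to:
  $\text{True}$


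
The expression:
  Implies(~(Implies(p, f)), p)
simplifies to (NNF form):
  True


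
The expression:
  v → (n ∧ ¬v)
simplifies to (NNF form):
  ¬v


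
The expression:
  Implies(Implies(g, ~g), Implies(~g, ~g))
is always true.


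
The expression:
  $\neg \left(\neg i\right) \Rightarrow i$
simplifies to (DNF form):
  $\text{True}$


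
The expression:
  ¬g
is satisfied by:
  {g: False}


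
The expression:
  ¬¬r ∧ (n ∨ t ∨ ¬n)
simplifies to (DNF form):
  r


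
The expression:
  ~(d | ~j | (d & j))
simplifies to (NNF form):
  j & ~d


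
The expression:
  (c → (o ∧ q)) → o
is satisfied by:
  {o: True, c: True}
  {o: True, c: False}
  {c: True, o: False}


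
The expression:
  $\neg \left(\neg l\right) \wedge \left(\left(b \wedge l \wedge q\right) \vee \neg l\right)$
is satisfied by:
  {b: True, q: True, l: True}


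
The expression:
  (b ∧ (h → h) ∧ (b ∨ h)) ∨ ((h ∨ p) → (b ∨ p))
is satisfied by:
  {b: True, p: True, h: False}
  {b: True, h: False, p: False}
  {p: True, h: False, b: False}
  {p: False, h: False, b: False}
  {b: True, p: True, h: True}
  {b: True, h: True, p: False}
  {p: True, h: True, b: False}


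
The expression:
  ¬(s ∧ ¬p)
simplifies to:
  p ∨ ¬s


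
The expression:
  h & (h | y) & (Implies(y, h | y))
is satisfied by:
  {h: True}


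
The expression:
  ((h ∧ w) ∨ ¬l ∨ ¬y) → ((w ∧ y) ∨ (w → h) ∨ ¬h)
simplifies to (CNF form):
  True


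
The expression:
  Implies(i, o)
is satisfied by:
  {o: True, i: False}
  {i: False, o: False}
  {i: True, o: True}


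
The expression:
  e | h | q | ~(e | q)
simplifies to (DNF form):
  True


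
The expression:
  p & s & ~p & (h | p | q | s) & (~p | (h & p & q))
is never true.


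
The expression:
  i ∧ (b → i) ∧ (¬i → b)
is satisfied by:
  {i: True}


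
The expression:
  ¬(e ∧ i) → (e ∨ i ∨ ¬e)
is always true.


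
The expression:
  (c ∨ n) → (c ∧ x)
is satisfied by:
  {x: True, n: False, c: False}
  {n: False, c: False, x: False}
  {x: True, c: True, n: False}
  {x: True, n: True, c: True}


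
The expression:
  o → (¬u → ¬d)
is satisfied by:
  {u: True, o: False, d: False}
  {o: False, d: False, u: False}
  {d: True, u: True, o: False}
  {d: True, o: False, u: False}
  {u: True, o: True, d: False}
  {o: True, u: False, d: False}
  {d: True, o: True, u: True}


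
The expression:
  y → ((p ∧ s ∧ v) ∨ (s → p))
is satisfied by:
  {p: True, s: False, y: False}
  {s: False, y: False, p: False}
  {y: True, p: True, s: False}
  {y: True, s: False, p: False}
  {p: True, s: True, y: False}
  {s: True, p: False, y: False}
  {y: True, s: True, p: True}


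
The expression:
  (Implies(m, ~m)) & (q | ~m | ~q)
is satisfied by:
  {m: False}


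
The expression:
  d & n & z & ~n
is never true.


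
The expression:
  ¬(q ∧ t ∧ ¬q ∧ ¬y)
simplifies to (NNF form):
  True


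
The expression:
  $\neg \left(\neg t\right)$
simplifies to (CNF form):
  $t$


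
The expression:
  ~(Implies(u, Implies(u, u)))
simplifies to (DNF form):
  False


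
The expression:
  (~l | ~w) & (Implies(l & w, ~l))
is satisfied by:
  {l: False, w: False}
  {w: True, l: False}
  {l: True, w: False}


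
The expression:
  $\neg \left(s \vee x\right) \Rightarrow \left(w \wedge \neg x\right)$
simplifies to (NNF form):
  $s \vee w \vee x$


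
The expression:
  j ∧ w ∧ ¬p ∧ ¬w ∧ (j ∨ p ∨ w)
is never true.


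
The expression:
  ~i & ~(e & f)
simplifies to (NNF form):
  ~i & (~e | ~f)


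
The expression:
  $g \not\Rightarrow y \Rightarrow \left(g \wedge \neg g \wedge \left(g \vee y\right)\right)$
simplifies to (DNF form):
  $y \vee \neg g$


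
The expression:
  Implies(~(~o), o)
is always true.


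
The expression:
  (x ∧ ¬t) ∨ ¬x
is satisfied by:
  {t: False, x: False}
  {x: True, t: False}
  {t: True, x: False}


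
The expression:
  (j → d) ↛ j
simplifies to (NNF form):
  ¬j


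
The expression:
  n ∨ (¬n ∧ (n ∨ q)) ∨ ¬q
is always true.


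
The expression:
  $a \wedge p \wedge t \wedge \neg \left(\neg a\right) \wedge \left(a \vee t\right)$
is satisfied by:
  {t: True, p: True, a: True}


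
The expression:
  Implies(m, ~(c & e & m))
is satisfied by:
  {m: False, c: False, e: False}
  {e: True, m: False, c: False}
  {c: True, m: False, e: False}
  {e: True, c: True, m: False}
  {m: True, e: False, c: False}
  {e: True, m: True, c: False}
  {c: True, m: True, e: False}


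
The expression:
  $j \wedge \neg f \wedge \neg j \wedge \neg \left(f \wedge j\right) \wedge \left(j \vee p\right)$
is never true.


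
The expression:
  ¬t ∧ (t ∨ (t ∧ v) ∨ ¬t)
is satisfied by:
  {t: False}


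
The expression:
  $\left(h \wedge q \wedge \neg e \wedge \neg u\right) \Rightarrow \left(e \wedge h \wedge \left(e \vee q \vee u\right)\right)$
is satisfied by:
  {u: True, e: True, h: False, q: False}
  {u: True, h: False, e: False, q: False}
  {e: True, u: False, h: False, q: False}
  {u: False, h: False, e: False, q: False}
  {q: True, u: True, e: True, h: False}
  {q: True, u: True, h: False, e: False}
  {q: True, e: True, u: False, h: False}
  {q: True, u: False, h: False, e: False}
  {u: True, h: True, e: True, q: False}
  {u: True, h: True, q: False, e: False}
  {h: True, e: True, q: False, u: False}
  {h: True, q: False, e: False, u: False}
  {u: True, h: True, q: True, e: True}
  {u: True, h: True, q: True, e: False}
  {h: True, q: True, e: True, u: False}


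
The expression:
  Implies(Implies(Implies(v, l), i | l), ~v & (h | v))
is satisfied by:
  {h: True, v: False, l: False, i: False}
  {i: True, h: True, v: False, l: False}
  {h: True, l: True, v: False, i: False}
  {i: True, h: True, l: True, v: False}
  {i: False, v: False, l: False, h: False}


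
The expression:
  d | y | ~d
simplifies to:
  True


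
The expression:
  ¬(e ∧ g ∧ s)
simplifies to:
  ¬e ∨ ¬g ∨ ¬s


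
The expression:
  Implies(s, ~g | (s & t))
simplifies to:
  t | ~g | ~s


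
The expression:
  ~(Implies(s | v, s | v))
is never true.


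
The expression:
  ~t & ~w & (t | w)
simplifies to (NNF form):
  False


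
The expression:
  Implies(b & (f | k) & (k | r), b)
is always true.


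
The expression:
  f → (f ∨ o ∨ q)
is always true.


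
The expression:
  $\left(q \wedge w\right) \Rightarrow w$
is always true.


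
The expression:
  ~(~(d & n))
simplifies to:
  d & n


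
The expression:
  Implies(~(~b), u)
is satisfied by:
  {u: True, b: False}
  {b: False, u: False}
  {b: True, u: True}


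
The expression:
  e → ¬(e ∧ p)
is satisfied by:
  {p: False, e: False}
  {e: True, p: False}
  {p: True, e: False}


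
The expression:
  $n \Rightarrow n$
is always true.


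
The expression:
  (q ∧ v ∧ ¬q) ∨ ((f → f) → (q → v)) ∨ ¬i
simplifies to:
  v ∨ ¬i ∨ ¬q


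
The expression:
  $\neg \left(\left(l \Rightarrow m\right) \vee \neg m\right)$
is never true.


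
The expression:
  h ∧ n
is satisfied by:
  {h: True, n: True}


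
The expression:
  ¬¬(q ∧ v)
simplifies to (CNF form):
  q ∧ v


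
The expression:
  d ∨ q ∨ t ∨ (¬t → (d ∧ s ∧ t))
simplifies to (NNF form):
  d ∨ q ∨ t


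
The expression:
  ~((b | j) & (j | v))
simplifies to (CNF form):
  ~j & (~b | ~v)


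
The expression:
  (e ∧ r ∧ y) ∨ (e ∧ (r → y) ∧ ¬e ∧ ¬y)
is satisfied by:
  {r: True, e: True, y: True}


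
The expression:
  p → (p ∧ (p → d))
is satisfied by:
  {d: True, p: False}
  {p: False, d: False}
  {p: True, d: True}


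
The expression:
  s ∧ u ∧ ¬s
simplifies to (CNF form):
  False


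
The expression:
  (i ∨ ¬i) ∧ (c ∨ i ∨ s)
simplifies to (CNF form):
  c ∨ i ∨ s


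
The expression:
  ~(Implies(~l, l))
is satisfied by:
  {l: False}


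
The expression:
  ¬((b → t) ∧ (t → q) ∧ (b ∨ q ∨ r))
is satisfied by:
  {b: True, q: False, t: False, r: False}
  {r: False, q: False, b: False, t: False}
  {r: True, b: True, q: False, t: False}
  {t: True, b: True, r: False, q: False}
  {t: True, r: False, q: False, b: False}
  {t: True, r: True, b: True, q: False}
  {t: True, r: True, q: False, b: False}
  {b: True, q: True, t: False, r: False}
  {r: True, b: True, q: True, t: False}


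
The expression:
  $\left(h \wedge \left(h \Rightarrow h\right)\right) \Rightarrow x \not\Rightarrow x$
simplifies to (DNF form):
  $\neg h$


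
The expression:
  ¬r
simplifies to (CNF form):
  ¬r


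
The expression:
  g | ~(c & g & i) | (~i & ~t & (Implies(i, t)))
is always true.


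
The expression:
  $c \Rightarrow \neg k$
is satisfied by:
  {k: False, c: False}
  {c: True, k: False}
  {k: True, c: False}


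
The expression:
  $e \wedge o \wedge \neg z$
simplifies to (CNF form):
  $e \wedge o \wedge \neg z$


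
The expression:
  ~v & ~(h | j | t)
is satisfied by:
  {h: False, v: False, t: False, j: False}


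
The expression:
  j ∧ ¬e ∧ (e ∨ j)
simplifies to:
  j ∧ ¬e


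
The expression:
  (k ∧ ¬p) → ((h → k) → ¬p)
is always true.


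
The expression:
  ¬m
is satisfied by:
  {m: False}


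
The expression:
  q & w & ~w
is never true.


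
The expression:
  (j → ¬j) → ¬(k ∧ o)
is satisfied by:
  {j: True, k: False, o: False}
  {j: False, k: False, o: False}
  {o: True, j: True, k: False}
  {o: True, j: False, k: False}
  {k: True, j: True, o: False}
  {k: True, j: False, o: False}
  {k: True, o: True, j: True}


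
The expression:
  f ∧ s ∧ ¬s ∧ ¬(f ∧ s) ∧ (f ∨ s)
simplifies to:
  False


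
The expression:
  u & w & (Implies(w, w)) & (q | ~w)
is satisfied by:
  {u: True, w: True, q: True}


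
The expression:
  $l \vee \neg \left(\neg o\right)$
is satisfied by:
  {o: True, l: True}
  {o: True, l: False}
  {l: True, o: False}


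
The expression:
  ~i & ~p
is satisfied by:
  {i: False, p: False}


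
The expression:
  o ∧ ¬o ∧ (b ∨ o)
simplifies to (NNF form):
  False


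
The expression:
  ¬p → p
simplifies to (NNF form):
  p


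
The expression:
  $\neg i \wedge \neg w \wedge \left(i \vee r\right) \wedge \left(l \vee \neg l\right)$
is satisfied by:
  {r: True, i: False, w: False}


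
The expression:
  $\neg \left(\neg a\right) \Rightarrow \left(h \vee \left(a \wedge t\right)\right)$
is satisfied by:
  {t: True, h: True, a: False}
  {t: True, h: False, a: False}
  {h: True, t: False, a: False}
  {t: False, h: False, a: False}
  {a: True, t: True, h: True}
  {a: True, t: True, h: False}
  {a: True, h: True, t: False}


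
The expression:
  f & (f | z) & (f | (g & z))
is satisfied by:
  {f: True}


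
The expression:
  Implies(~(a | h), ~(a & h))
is always true.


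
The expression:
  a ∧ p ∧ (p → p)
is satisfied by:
  {a: True, p: True}


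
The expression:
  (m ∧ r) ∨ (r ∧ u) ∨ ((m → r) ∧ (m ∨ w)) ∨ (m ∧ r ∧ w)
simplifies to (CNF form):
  (r ∨ w) ∧ (r ∨ ¬m) ∧ (m ∨ r ∨ w) ∧ (m ∨ r ∨ ¬m) ∧ (m ∨ u ∨ w) ∧ (m ∨ u ∨ ¬m) ∧ (r ∨ u ∨ w) ∧ (r ∨ u ∨ ¬m)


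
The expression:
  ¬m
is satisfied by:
  {m: False}


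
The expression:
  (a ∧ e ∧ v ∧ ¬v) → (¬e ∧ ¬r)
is always true.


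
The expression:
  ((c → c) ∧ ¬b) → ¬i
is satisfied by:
  {b: True, i: False}
  {i: False, b: False}
  {i: True, b: True}


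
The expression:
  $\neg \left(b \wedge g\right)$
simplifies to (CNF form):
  $\neg b \vee \neg g$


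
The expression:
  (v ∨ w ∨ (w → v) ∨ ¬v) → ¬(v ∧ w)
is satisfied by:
  {w: False, v: False}
  {v: True, w: False}
  {w: True, v: False}


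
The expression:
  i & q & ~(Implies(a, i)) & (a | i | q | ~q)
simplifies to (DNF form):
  False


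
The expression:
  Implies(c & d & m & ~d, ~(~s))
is always true.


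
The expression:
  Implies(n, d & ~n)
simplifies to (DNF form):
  ~n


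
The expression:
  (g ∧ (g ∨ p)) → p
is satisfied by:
  {p: True, g: False}
  {g: False, p: False}
  {g: True, p: True}


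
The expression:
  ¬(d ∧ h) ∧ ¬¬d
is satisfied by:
  {d: True, h: False}


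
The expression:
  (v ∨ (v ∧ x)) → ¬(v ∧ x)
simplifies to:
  ¬v ∨ ¬x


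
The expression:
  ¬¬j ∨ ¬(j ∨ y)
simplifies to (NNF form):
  j ∨ ¬y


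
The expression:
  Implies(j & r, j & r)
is always true.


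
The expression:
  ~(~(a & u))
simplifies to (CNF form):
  a & u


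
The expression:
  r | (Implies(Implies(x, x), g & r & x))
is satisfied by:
  {r: True}


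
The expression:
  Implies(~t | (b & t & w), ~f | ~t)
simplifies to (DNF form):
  ~b | ~f | ~t | ~w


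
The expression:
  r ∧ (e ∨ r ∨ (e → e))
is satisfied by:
  {r: True}


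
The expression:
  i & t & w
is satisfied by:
  {t: True, i: True, w: True}


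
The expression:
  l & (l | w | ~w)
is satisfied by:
  {l: True}


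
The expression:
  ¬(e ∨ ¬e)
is never true.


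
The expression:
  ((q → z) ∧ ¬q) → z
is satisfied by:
  {q: True, z: True}
  {q: True, z: False}
  {z: True, q: False}


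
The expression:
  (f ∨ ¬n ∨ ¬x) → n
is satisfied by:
  {n: True}


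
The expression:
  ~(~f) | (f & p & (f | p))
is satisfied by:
  {f: True}


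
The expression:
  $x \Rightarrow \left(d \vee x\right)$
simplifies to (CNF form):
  $\text{True}$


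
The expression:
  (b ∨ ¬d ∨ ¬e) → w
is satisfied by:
  {w: True, d: True, e: True, b: False}
  {w: True, d: True, e: False, b: False}
  {w: True, e: True, d: False, b: False}
  {w: True, e: False, d: False, b: False}
  {b: True, w: True, d: True, e: True}
  {b: True, w: True, d: True, e: False}
  {b: True, w: True, d: False, e: True}
  {b: True, w: True, d: False, e: False}
  {d: True, e: True, w: False, b: False}


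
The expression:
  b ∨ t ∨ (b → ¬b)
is always true.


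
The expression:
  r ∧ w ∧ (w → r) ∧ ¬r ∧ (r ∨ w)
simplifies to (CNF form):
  False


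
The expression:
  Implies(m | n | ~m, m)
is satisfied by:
  {m: True}


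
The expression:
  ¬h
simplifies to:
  ¬h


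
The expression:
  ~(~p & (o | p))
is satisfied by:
  {p: True, o: False}
  {o: False, p: False}
  {o: True, p: True}


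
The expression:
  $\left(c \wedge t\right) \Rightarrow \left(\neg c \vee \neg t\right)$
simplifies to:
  $\neg c \vee \neg t$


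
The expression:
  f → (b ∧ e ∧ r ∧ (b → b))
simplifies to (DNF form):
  (b ∧ e ∧ r) ∨ ¬f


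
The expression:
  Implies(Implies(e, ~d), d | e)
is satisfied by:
  {d: True, e: True}
  {d: True, e: False}
  {e: True, d: False}


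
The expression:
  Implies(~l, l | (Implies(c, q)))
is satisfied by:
  {q: True, l: True, c: False}
  {q: True, c: False, l: False}
  {l: True, c: False, q: False}
  {l: False, c: False, q: False}
  {q: True, l: True, c: True}
  {q: True, c: True, l: False}
  {l: True, c: True, q: False}


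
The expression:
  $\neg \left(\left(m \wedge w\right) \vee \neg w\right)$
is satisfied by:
  {w: True, m: False}


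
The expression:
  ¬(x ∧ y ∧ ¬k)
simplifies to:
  k ∨ ¬x ∨ ¬y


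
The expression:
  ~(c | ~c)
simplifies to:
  False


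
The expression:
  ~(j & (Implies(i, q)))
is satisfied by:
  {i: True, j: False, q: False}
  {i: False, j: False, q: False}
  {q: True, i: True, j: False}
  {q: True, i: False, j: False}
  {j: True, i: True, q: False}


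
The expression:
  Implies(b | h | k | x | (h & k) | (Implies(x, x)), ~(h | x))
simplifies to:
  ~h & ~x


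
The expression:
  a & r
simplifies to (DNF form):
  a & r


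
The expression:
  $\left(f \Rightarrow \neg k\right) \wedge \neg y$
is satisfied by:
  {k: False, y: False, f: False}
  {f: True, k: False, y: False}
  {k: True, f: False, y: False}


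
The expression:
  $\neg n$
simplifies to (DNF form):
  $\neg n$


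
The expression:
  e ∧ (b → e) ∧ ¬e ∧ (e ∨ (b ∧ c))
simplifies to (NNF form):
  False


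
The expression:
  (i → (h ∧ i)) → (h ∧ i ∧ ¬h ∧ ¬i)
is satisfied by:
  {i: True, h: False}


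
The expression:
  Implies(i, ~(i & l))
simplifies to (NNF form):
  ~i | ~l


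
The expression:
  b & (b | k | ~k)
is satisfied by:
  {b: True}


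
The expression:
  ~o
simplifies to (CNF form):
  ~o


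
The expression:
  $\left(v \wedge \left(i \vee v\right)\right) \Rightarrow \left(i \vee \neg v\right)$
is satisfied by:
  {i: True, v: False}
  {v: False, i: False}
  {v: True, i: True}


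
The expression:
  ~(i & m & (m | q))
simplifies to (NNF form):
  ~i | ~m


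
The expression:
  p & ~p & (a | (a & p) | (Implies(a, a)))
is never true.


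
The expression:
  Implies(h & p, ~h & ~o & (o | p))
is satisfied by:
  {p: False, h: False}
  {h: True, p: False}
  {p: True, h: False}


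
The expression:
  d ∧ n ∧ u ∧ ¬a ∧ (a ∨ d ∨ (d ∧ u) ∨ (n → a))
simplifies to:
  d ∧ n ∧ u ∧ ¬a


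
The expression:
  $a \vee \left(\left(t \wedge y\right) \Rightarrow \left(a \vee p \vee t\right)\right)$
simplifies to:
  $\text{True}$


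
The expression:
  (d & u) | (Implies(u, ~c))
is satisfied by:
  {d: True, u: False, c: False}
  {u: False, c: False, d: False}
  {d: True, c: True, u: False}
  {c: True, u: False, d: False}
  {d: True, u: True, c: False}
  {u: True, d: False, c: False}
  {d: True, c: True, u: True}


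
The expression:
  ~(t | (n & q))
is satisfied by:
  {q: False, t: False, n: False}
  {n: True, q: False, t: False}
  {q: True, n: False, t: False}


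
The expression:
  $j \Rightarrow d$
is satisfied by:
  {d: True, j: False}
  {j: False, d: False}
  {j: True, d: True}


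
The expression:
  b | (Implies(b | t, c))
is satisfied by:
  {b: True, c: True, t: False}
  {b: True, c: False, t: False}
  {c: True, b: False, t: False}
  {b: False, c: False, t: False}
  {b: True, t: True, c: True}
  {b: True, t: True, c: False}
  {t: True, c: True, b: False}


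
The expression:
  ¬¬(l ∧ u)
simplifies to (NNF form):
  l ∧ u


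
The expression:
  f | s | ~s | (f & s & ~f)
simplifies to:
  True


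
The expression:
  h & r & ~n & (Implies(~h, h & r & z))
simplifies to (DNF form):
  h & r & ~n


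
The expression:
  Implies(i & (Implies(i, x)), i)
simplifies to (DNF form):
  True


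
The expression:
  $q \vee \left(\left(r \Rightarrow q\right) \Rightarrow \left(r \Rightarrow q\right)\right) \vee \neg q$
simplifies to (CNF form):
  $\text{True}$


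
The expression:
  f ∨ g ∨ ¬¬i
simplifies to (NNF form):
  f ∨ g ∨ i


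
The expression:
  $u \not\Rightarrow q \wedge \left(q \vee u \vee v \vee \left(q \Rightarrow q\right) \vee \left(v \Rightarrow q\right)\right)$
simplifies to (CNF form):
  $u \wedge \neg q$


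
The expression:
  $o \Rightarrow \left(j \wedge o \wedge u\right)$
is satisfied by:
  {j: True, u: True, o: False}
  {j: True, u: False, o: False}
  {u: True, j: False, o: False}
  {j: False, u: False, o: False}
  {o: True, j: True, u: True}


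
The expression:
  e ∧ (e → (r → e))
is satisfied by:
  {e: True}


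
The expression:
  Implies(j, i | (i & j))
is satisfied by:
  {i: True, j: False}
  {j: False, i: False}
  {j: True, i: True}


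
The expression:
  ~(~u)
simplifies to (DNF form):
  u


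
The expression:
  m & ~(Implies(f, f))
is never true.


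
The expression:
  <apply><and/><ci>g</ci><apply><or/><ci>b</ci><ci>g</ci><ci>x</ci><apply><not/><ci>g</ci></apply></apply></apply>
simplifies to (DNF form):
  <ci>g</ci>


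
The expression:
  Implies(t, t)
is always true.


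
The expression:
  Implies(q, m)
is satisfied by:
  {m: True, q: False}
  {q: False, m: False}
  {q: True, m: True}


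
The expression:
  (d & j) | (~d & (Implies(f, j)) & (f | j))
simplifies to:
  j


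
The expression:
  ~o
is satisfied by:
  {o: False}


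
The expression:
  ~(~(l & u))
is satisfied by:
  {u: True, l: True}


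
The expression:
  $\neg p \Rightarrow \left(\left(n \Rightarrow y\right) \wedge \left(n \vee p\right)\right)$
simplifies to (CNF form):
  $\left(n \vee p\right) \wedge \left(p \vee y\right)$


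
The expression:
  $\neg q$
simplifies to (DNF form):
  $\neg q$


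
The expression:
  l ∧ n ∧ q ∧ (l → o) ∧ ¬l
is never true.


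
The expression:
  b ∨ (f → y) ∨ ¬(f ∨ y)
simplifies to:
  b ∨ y ∨ ¬f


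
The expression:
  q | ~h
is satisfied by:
  {q: True, h: False}
  {h: False, q: False}
  {h: True, q: True}


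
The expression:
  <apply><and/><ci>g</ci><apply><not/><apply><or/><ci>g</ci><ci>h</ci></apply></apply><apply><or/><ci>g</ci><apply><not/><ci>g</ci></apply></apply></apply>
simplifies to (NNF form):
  <false/>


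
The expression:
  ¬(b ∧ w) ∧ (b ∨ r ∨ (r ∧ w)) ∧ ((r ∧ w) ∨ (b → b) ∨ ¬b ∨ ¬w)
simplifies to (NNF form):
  (b ∧ ¬w) ∨ (r ∧ ¬b)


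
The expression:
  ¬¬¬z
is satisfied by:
  {z: False}


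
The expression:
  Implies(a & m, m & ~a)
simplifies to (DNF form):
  ~a | ~m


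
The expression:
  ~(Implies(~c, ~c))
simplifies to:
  False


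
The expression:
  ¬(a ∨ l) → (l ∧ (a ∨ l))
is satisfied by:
  {a: True, l: True}
  {a: True, l: False}
  {l: True, a: False}


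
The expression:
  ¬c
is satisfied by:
  {c: False}


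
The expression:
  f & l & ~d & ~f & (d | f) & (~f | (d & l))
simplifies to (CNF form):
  False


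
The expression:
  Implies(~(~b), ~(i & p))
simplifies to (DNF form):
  ~b | ~i | ~p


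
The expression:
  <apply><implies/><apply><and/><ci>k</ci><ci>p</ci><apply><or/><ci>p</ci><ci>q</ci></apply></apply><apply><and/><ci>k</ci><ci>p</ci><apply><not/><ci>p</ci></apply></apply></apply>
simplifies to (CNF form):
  <apply><or/><apply><not/><ci>k</ci></apply><apply><not/><ci>p</ci></apply></apply>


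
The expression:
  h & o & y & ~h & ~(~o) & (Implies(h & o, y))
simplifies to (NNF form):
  False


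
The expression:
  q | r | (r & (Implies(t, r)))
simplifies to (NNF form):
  q | r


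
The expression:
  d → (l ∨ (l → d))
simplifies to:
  True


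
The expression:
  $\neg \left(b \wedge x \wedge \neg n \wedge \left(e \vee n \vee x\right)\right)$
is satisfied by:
  {n: True, x: False, b: False}
  {x: False, b: False, n: False}
  {n: True, b: True, x: False}
  {b: True, x: False, n: False}
  {n: True, x: True, b: False}
  {x: True, n: False, b: False}
  {n: True, b: True, x: True}


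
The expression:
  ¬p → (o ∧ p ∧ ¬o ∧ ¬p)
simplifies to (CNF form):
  p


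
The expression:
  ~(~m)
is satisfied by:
  {m: True}


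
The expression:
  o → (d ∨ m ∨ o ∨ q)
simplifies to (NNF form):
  True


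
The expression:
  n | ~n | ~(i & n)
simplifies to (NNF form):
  True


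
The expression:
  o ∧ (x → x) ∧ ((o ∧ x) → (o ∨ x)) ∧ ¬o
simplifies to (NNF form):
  False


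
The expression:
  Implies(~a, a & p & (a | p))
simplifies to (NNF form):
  a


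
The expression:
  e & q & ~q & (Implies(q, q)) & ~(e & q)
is never true.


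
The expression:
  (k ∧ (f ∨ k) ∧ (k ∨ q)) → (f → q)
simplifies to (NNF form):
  q ∨ ¬f ∨ ¬k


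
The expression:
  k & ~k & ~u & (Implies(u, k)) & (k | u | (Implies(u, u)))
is never true.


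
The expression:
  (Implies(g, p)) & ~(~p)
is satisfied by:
  {p: True}


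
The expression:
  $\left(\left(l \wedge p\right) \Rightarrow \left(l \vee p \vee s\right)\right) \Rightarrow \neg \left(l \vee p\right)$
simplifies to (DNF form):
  $\neg l \wedge \neg p$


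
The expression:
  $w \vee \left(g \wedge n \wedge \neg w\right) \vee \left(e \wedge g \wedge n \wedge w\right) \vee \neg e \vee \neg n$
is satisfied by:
  {w: True, g: True, e: False, n: False}
  {w: True, e: False, g: False, n: False}
  {g: True, w: False, e: False, n: False}
  {w: False, e: False, g: False, n: False}
  {n: True, w: True, g: True, e: False}
  {n: True, w: True, e: False, g: False}
  {n: True, g: True, w: False, e: False}
  {n: True, w: False, e: False, g: False}
  {w: True, e: True, g: True, n: False}
  {w: True, e: True, n: False, g: False}
  {e: True, g: True, n: False, w: False}
  {e: True, n: False, g: False, w: False}
  {w: True, e: True, n: True, g: True}
  {w: True, e: True, n: True, g: False}
  {e: True, n: True, g: True, w: False}


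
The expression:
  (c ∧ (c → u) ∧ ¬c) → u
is always true.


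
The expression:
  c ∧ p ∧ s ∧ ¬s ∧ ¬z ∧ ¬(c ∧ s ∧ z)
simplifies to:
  False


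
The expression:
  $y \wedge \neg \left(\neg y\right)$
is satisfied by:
  {y: True}


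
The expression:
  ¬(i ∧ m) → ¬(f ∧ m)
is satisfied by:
  {i: True, m: False, f: False}
  {m: False, f: False, i: False}
  {f: True, i: True, m: False}
  {f: True, m: False, i: False}
  {i: True, m: True, f: False}
  {m: True, i: False, f: False}
  {f: True, m: True, i: True}


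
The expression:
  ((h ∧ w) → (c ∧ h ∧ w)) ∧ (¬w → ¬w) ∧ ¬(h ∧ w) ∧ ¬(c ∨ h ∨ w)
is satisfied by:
  {w: False, h: False, c: False}


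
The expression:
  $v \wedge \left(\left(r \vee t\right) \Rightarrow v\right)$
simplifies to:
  $v$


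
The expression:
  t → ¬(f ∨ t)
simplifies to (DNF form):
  ¬t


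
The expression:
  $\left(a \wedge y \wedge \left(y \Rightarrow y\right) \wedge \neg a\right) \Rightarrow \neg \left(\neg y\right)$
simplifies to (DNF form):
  $\text{True}$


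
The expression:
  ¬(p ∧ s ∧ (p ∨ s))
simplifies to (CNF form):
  ¬p ∨ ¬s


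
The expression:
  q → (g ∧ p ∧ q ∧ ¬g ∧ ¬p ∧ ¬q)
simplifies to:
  ¬q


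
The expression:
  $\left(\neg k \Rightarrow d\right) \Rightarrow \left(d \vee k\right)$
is always true.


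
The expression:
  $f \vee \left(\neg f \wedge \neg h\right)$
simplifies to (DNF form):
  $f \vee \neg h$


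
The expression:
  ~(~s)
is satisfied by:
  {s: True}


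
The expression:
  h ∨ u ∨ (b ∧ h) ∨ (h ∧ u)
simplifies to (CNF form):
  h ∨ u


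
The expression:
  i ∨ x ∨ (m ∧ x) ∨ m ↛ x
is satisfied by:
  {i: True, x: True, m: True}
  {i: True, x: True, m: False}
  {i: True, m: True, x: False}
  {i: True, m: False, x: False}
  {x: True, m: True, i: False}
  {x: True, m: False, i: False}
  {m: True, x: False, i: False}


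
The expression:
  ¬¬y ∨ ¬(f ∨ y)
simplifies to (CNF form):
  y ∨ ¬f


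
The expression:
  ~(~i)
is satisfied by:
  {i: True}


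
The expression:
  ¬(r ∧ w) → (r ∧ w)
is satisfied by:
  {r: True, w: True}


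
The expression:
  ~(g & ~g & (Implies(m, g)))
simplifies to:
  True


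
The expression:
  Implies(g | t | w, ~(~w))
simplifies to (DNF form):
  w | (~g & ~t)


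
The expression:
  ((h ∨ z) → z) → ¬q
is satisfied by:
  {h: True, q: False, z: False}
  {h: False, q: False, z: False}
  {z: True, h: True, q: False}
  {z: True, h: False, q: False}
  {q: True, h: True, z: False}


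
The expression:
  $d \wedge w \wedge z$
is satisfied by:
  {z: True, w: True, d: True}


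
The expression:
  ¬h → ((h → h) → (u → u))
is always true.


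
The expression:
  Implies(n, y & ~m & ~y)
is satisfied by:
  {n: False}


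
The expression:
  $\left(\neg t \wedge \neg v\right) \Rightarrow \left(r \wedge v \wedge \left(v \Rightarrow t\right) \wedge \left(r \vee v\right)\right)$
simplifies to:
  $t \vee v$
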